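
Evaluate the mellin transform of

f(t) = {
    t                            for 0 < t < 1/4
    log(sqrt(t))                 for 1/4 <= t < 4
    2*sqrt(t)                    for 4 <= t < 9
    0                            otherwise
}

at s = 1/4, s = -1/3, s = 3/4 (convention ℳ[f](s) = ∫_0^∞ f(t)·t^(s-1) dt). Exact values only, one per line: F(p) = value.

strip the shared t-power: t**2 on [0, 1/4); t*log(sqrt(t)) on [1/4, 4); 2*t**(3/2) on [4, 9)
strip the power substitution: t**4 on [0, 1/2); t**2*log(t) on [1/2, 2); 2*t**3 on [2, 3)
invert the shared t-power to get t**2 on [0, 1/2); log(t) on [1/2, 2); 2*t on [2, 3)
slice at 1/4, 4, transform all 3 pieces, and sum them
segment 0 to 1/4 holds t; add its integral
piece [1/4, 4): integrate log(sqrt(t)) against the kernel
on [4, 9) integrate f = 2*sqrt(t) against the kernel

F(1/4) = sqrt(2)*(-277 + 180*log(2) + 120*sqrt(6))/30
F(-1/3) = 3*2**(2/3)*(-19*2**(2/3) - log(2**(2*2**(2/3) + 8)) + 13 + 16*6**(1/3))/8
F(3/4) = sqrt(2)*(-9979 + 3780*log(2) + 9072*sqrt(6))/1260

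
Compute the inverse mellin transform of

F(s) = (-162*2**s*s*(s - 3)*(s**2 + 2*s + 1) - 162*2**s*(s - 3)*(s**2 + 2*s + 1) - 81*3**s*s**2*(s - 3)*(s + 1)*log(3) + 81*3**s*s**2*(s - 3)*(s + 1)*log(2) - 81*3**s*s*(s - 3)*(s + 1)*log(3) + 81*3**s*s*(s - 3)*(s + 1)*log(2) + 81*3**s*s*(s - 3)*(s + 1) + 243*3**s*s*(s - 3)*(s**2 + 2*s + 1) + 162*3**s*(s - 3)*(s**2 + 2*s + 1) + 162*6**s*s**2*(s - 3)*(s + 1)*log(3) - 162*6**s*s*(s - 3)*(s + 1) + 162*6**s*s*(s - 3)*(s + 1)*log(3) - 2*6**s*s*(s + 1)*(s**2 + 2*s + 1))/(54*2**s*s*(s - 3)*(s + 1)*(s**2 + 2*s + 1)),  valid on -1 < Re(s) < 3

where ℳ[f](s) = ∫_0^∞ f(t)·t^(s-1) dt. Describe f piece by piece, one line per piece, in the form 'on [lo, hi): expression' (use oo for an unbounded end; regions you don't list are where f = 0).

on [0, 1): t
on [1, 3/2): t + 3
on [3/2, 3): t*log(t)
on [3, oo): t**(-3)

f breaks at 1, 3/2, 3 into 4 integrals to sum
on [0, 1): add ∫ t·t^(s-1) dt
for t in [1, 3/2): the term is ∫ (t + 3)·t^(s-1)
over [3/2, 3), the kernel integral of t*log(t) enters the sum
[3, ∞) adds the kernel integral of t**(-3)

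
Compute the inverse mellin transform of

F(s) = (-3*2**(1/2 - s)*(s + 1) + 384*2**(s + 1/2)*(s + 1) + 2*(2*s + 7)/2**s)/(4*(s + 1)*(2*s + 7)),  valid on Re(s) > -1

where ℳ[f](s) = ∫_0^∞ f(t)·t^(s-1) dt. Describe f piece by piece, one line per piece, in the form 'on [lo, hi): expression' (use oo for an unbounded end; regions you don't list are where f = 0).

on [0, 1/2): t
on [1/2, 2): 6*t**(7/2)

slice at 1/2, transform all 2 pieces, and sum them
[0, 1/2) adds the kernel integral of t
∫ 6*t**(7/2)·t^(s-1) over [1/2, 2)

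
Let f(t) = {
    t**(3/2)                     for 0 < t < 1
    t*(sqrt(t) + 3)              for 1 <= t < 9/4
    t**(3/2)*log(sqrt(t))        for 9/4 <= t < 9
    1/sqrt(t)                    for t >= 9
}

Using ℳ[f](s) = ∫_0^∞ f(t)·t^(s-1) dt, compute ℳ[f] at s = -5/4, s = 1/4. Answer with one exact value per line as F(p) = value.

reversing the shared t-power: sqrt(t) on [0, 1); sqrt(t) + 3 on [1, 9/4); sqrt(t)*log(sqrt(t)) on [9/4, 9); …
the power substitution comes off first: t on [0, 1); t + 3 on [1, 3/2); t*log(t) on [3/2, 3); …
along the cuts 1, 9/4, 9, ℳ[f](s) splits into 4 integrals
segment [0, 1) carries t**(3/2); integrate it
segment 1 to 9/4 holds t*(sqrt(t) + 3); add its integral
segment [9/4, 9) carries t**(3/2)*log(sqrt(t)); integrate it
∫ over [9, ∞) of 1/sqrt(t)·t^(s-1) joins the sum

F(-5/4) = -4532*sqrt(3)/567 + 2*sqrt(6) + log(2**(2*sqrt(6))*3**(-2*sqrt(6) + 4*sqrt(3))) + 12
F(1/4) = -452*sqrt(3)/147 - 27*sqrt(6)*log(3)/28 - 12/5 + 27*sqrt(6)*log(2)/28 + 3861*sqrt(6)/980 + 108*sqrt(3)*log(3)/7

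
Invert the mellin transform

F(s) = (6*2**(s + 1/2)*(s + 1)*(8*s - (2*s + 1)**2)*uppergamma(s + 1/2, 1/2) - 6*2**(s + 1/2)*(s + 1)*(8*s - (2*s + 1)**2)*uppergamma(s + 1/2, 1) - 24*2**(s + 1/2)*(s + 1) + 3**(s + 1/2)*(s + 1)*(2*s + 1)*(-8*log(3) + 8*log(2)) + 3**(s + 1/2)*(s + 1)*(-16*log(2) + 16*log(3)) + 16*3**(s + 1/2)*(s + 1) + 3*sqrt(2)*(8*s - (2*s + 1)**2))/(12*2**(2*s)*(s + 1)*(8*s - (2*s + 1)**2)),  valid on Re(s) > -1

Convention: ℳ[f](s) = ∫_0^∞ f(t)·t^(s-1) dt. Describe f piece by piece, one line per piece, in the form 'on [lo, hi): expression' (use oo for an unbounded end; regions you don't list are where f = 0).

on [0, 1/4): sqrt(2)*t
on [1/4, 1/2): sqrt(t)*exp(-2*t)
on [1/2, 3/4): log(2*t)/(2*sqrt(t))

invert the shared t-power to get sqrt(2)*sqrt(t) on [0, 1/4); exp(-2*t) on [1/4, 1/2); log(2*t)/(2*t) on [1/2, 3/4)
strip the common scale on t: sqrt(t) on [0, 1/2); exp(-t) on [1/2, 1); log(t)/t on [1, 3/2)
the 3 pieces separated at 1/4, 1/2 each add one integral
for t in [0, 1/4): the term is ∫ sqrt(2)*t·t^(s-1)
∫ sqrt(t)*exp(-2*t)·t^(s-1) over [1/4, 1/2)
the [1/2, 3/4) slice contributes ∫ log(2*t)/(2*sqrt(t))·t^(s-1) dt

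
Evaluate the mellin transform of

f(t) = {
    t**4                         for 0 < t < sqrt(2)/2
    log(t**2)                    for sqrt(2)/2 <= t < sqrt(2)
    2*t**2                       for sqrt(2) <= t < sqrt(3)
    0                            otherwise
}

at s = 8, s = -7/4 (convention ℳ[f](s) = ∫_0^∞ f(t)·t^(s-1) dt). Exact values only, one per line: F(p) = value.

F(8) = 257*log(2)/128 + 320281/7680
F(-7/4) = 2**(7/8)*(-1836*2**(1/4) - log(2**(63*2**(1/4) + 252)) + 337 + 1764*6**(1/8))/441

reversing the power substitution: t**2 on [0, 1/2); log(t) on [1/2, 2); 2*t on [2, 3)
along the cuts sqrt(2)/2, sqrt(2), ℳ[f](s) splits into 3 integrals
∫ t**4·t^(s-1) over [0, sqrt(2)/2)
for t in [sqrt(2)/2, sqrt(2)): the term is ∫ log(t**2)·t^(s-1)
over [sqrt(2), sqrt(3)), the kernel integral of 2*t**2 enters the sum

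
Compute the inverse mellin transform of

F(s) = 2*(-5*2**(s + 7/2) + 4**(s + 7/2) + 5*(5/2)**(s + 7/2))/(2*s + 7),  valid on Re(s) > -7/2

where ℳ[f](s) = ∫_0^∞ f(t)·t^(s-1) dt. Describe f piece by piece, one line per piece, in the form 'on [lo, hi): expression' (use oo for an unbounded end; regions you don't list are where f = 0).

split f at 2, 5/2: ℳ[f](s) collects 3 kernel integrals
piece [0, 2): integrate t**(7/2) against the kernel
over [2, 5/2), the kernel integral of 6*t**(7/2) enters the sum
segment [5/2, 4) carries t**(7/2); integrate it

on [0, 2): t**(7/2)
on [2, 5/2): 6*t**(7/2)
on [5/2, 4): t**(7/2)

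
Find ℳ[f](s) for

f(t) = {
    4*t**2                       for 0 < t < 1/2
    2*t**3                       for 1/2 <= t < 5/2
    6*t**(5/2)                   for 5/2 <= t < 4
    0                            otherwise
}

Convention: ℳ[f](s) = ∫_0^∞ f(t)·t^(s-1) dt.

(1536*2**(3*s)*(s + 2)*(s + 3) + 125*5**s*(s + 2)*(2*s + 5) - 150*sqrt(2)*5**(s + 1/2)*(s + 2)*(s + 3) - (s + 2)*(2*s + 5) + 4*(s + 3)*(2*s + 5))/(4*2**s*(s + 2)*(s + 3)*(2*s + 5))
  Re(s) > -2

cuts at 1/2, 5/2: linearity sums the 3 kernel integrals
on [0, 1/2) integrate f = 4*t**2 against the kernel
segment 1/2 to 5/2 holds 2*t**3; add its integral
on [5/2, 4) integrate f = 6*t**(5/2) against the kernel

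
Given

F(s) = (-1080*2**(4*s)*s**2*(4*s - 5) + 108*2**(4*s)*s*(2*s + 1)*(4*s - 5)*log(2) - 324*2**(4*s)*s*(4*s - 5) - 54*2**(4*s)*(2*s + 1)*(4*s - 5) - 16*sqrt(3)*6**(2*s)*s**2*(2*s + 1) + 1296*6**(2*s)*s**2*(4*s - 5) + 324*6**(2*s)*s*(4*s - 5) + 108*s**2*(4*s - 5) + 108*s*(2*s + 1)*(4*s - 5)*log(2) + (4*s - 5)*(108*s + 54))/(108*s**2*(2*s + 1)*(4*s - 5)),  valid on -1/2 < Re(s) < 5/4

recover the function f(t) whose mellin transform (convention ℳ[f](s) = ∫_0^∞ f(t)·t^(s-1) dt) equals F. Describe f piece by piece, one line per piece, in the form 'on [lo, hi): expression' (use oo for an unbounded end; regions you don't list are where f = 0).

peel off the power substitution: t/2 on [0, 1); log(t/2) on [1, 4); t/2 + 3 on [4, 6); …
the common scale on t comes off first: t on [0, 1/2); log(t) on [1/2, 2); t + 3 on [2, 3); …
the 4 pieces separated at 1, 16, 36 each add one integral
piece [0, 1): integrate sqrt(t)/2 against the kernel
over [1, 16), the kernel integral of log(sqrt(t)/2) enters the sum
segment [16, 36) carries (sqrt(t)/2 + 3); integrate it
segment 36 to ∞ holds 4*sqrt(2)/t**(5/4); add its integral

on [0, 1): sqrt(t)/2
on [1, 16): log(sqrt(t)/2)
on [16, 36): sqrt(t)/2 + 3
on [36, oo): 4*sqrt(2)/t**(5/4)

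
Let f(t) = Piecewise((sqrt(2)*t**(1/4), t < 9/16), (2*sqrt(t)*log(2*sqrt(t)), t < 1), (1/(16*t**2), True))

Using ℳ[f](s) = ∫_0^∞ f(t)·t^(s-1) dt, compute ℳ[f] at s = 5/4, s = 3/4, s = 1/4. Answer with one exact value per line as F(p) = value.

the power substitution comes off first: sqrt(2)*sqrt(t) on [0, 3/4); 2*t*log(2*t) on [3/4, 1); 1/(16*t**4) on [1, ∞)
strip the common scale on t: sqrt(t) on [0, 3/2); t*log(t) on [3/2, 2); t**(-4) on [2, ∞)
treat the 3 regions marked off by 9/16, 1 separately and sum
∫ over [0, 9/16) of sqrt(2)*t**(1/4)·t^(s-1) joins the sum
for t in [9/16, 1): the term is ∫ 2*sqrt(t)*log(2*sqrt(t))·t^(s-1)
∫ over [1, ∞) of 1/(16*t**2)·t^(s-1) joins the sum

F(5/4) = -27*sqrt(3)*log(3)/112 - 143/588 + 27*sqrt(3)/392 + 27*sqrt(3)*log(2)/112 + 9*sqrt(2)/32 + 8*log(2)/7
F(3/4) = -9*sqrt(3)*log(3)/20 - 59/100 + 9*sqrt(3)/50 + 9*sqrt(3)*log(2)/20 + 9*sqrt(2)/16 + 8*log(2)/5
F(1/4) = -439/252 + log(2**(sqrt(3) + 8/3)/3**(sqrt(3))) + 2*sqrt(3)/3 + 3*sqrt(2)/2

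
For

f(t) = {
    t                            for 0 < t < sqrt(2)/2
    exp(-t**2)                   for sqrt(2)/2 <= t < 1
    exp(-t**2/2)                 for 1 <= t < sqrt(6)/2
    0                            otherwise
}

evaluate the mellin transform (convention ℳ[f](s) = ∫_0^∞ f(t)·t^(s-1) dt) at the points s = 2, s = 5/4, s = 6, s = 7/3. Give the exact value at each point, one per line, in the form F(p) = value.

peel off the power substitution: sqrt(t) on [0, 1/2); exp(-t) on [1/2, 1); exp(-t/2) on [1, 3/2)
slice at sqrt(2)/2, 1, transform all 3 pieces, and sum them
on [0, sqrt(2)/2) integrate f = t against the kernel
segment [sqrt(2)/2, 1) carries exp(-t**2); integrate it
for t in [1, sqrt(6)/2): the term is ∫ exp(-t**2/2)·t^(s-1)

F(2) = -exp(-3/4) - exp(-1)/2 + sqrt(2)/12 + 3*exp(-1/2)/2
F(5/4) = -2**(5/8)*uppergamma(5/8, 3/4)/2 - uppergamma(5/8, 1)/2 + 2**(7/8)/9 + uppergamma(5/8, 1/2)/2 + 2**(5/8)*uppergamma(5/8, 1/2)/2
F(6) = -65*exp(-3/4)/4 - 5*exp(-1)/2 + sqrt(2)/112 + 117*exp(-1/2)/8
F(7/3) = -2**(1/6)*uppergamma(7/6, 3/4) - uppergamma(7/6, 1)/2 + 3*2**(1/3)/40 + uppergamma(7/6, 1/2)/2 + 2**(1/6)*uppergamma(7/6, 1/2)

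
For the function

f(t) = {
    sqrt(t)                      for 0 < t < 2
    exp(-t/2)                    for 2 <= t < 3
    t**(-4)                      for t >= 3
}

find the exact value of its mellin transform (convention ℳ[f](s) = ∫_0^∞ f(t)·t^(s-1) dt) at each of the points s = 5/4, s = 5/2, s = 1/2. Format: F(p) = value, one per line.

summing 3 kernel integrals split by 2, 3 yields ℳ[f](s)
on [0, 2) integrate f = sqrt(t) against the kernel
between 2 and 3 the integrand is exp(-t/2)·t^(s-1)
[3, ∞) adds the kernel integral of t**(-4)

F(5/4) = -2*2**(1/4)*uppergamma(5/4, 3/2) + 4*3**(1/4)/297 + 2*2**(1/4)*uppergamma(5/4, 1) + 8*2**(3/4)/7
F(5/2) = -12*sqrt(3)*exp(-3/2) - 3*sqrt(2)*sqrt(pi)*erfc(sqrt(6)/2) + 2*sqrt(3)/27 + 3*sqrt(2)*sqrt(pi)*erfc(1) + 8/3 + 10*sqrt(2)*exp(-1)
F(1/2) = -sqrt(2)*sqrt(pi)*erfc(sqrt(6)/2) + 2*sqrt(3)/567 + sqrt(2)*sqrt(pi)*erfc(1) + 2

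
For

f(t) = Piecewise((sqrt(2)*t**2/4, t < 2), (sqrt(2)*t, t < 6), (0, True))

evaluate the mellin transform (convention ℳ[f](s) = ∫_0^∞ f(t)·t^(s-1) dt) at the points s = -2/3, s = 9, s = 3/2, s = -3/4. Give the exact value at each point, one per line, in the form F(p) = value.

F(-2/3) = 2**(5/6)*(-21/8 + 3*3**(1/3))
F(9) = 332560896*sqrt(2)/55
F(3/2) = -72/35 + 144*sqrt(3)/5
F(-3/4) = 2**(3/4)*(-18/5 + 4*3**(1/4))

undo the shared t-power: sqrt(2)*t**(3/2)/4 on [0, 2); sqrt(2)*sqrt(t) on [2, 6)
the common scale on t comes off first: t**(3/2) on [0, 1); 2*sqrt(t) on [1, 3)
linearity at 2 turns ℳ[f](s) into 2 summed integrals
on [0, 2): add ∫ sqrt(2)*t**2/4·t^(s-1) dt
segment [2, 6) carries sqrt(2)*t; integrate it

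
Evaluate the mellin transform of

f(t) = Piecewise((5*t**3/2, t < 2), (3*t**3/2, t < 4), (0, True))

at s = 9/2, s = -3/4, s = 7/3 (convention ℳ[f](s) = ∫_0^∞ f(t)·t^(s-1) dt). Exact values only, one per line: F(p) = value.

integrate the 2 segments split at 2, then add the results
segment 0 to 2 holds 5*t**3/2; add its integral
∫ 3*t**3/2·t^(s-1) over [2, 4)

F(9/2) = 256*sqrt(2)/15 + 32768/5
F(-3/4) = 16*2**(1/4)/9 + 32*sqrt(2)/3
F(7/3) = 2**(1/3)*(6 + 288*2**(1/3))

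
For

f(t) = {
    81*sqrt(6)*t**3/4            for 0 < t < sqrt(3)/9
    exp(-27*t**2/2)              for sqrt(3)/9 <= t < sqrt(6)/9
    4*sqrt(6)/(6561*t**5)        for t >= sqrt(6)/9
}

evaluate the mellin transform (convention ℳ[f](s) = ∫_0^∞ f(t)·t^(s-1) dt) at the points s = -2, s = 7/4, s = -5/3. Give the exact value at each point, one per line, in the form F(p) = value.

back out the common scale on t: 3*sqrt(6)*t**3/4 on [0, sqrt(3)/3); exp(-3*t**2/2) on [sqrt(3)/3, sqrt(6)/3); 4*sqrt(6)/(27*t**5) on [sqrt(6)/3, ∞)
remove the power substitution first: 3*sqrt(6)*t**(3/2)/4 on [0, 1/3); exp(-3*t/2) on [1/3, 2/3); 4*sqrt(6)/(27*t**(5/2)) on [2/3, ∞)
undo the common scale on t: t**(3/2) on [0, 1/2); exp(-t) on [1/2, 1); t**(-5/2) on [1, ∞)
f breaks at sqrt(3)/9, sqrt(6)/9 into 3 integrals to sum
over [0, sqrt(3)/9), the kernel integral of 81*sqrt(6)*t**3/4 enters the sum
∫ exp(-27*t**2/2)·t^(s-1) over [sqrt(3)/9, sqrt(6)/9)
on [sqrt(6)/9, ∞) integrate f = 4*sqrt(6)/(6561*t**5) against the kernel

F(-2) = -27*expint(2, 1)/4 + 27/14 + 27*expint(2, 1/2)/2 + 27*sqrt(2)/4
F(7/4) = 3**(3/8)*(-247*2**(7/8)*uppergamma(7/8, 1) + 26*sqrt(2) + 247*2**(7/8)*uppergamma(7/8, 1/2) + 152*2**(7/8))/13338
F(-5/3) = 9*sqrt(3)*(-20*2**(1/6)*uppergamma(-5/6, 1) + 6*2**(1/6) + 20*2**(1/6)*uppergamma(-5/6, 1/2) + 15*sqrt(2))/80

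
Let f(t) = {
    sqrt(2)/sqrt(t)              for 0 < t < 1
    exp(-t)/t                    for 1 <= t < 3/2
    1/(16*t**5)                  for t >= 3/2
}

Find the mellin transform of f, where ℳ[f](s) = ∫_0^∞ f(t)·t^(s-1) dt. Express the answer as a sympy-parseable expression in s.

(2**s*(s - 5)*(2*s - 1)*uppergamma(s - 1, 1) - 2**s*(s - 5)*(2*s - 1)*uppergamma(s - 1, 3/2) + 2**(s + 3/2)*(243*s - 1215)/243 + 3**s*(2 - 4*s)/243)/(2**s*(s - 5)*(2*s - 1))
  1/2 < Re(s) < 5

undo the shared t-power: sqrt(2)*sqrt(t) on [0, 1); exp(-t) on [1, 3/2); 1/(16*t**4) on [3/2, ∞)
invert the common scale on t to get sqrt(t) on [0, 2); exp(-t/2) on [2, 3); t**(-4) on [3, ∞)
the 3 pieces separated at 1, 3/2 each add one integral
segment 0 to 1 holds sqrt(2)/sqrt(t); add its integral
segment [1, 3/2) carries exp(-t)/t; integrate it
∫ over [3/2, ∞) of 1/(16*t**5)·t^(s-1) joins the sum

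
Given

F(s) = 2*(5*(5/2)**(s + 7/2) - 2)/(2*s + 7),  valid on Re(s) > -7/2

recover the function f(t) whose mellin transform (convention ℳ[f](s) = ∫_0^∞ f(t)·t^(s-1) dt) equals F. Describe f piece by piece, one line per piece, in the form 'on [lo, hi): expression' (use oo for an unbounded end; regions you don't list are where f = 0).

f breaks at 1 into 2 integrals to sum
on [0, 1): add ∫ 3*t**(7/2)·t^(s-1) dt
segment [1, 5/2) carries 5*t**(7/2); integrate it

on [0, 1): 3*t**(7/2)
on [1, 5/2): 5*t**(7/2)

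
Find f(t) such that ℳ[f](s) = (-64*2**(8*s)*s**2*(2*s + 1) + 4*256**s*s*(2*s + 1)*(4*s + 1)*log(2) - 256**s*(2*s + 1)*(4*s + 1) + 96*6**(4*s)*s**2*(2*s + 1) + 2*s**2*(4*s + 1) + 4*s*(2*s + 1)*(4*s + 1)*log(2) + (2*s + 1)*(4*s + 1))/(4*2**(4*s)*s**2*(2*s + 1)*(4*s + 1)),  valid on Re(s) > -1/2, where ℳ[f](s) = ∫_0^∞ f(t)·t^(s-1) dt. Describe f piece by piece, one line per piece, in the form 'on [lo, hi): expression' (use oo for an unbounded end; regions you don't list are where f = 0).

on [0, 1/16): sqrt(t)
on [1/16, 16): log(t**(1/4))
on [16, 81): 2*t**(1/4)

reversing the power substitution: t on [0, 1/4); log(sqrt(t)) on [1/4, 4); 2*sqrt(t) on [4, 9)
back out the power substitution: t**2 on [0, 1/2); log(t) on [1/2, 2); 2*t on [2, 3)
treat the 3 regions marked off by 1/16, 16 separately and sum
[0, 1/16) adds the kernel integral of sqrt(t)
on [1/16, 16): add ∫ log(t**(1/4))·t^(s-1) dt
∫ 2*t**(1/4)·t^(s-1) over [16, 81)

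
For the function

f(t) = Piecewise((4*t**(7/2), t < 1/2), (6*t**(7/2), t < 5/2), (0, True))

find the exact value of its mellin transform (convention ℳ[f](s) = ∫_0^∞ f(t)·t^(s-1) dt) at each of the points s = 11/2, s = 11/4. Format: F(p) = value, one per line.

F(11/2) = 2929687/1152
F(11/4) = 2**(3/4)*(-1 + 46875*5**(1/4))/400

f breaks at 1/2 into 2 integrals to sum
the [0, 1/2) slice contributes ∫ 4*t**(7/2)·t^(s-1) dt
[1/2, 5/2) adds the kernel integral of 6*t**(7/2)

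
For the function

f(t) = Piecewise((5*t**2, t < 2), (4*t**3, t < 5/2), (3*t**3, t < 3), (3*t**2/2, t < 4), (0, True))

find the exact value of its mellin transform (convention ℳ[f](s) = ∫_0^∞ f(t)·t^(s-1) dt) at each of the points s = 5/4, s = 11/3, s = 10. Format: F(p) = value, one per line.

F(5/4) = -608*2**(1/4)/221 + 625*2**(3/4)*5**(1/4)/136 + 384*sqrt(2)/13 + 9882*3**(1/4)/221
F(11/3) = -864*2**(2/3)/85 + 9375*2**(1/3)*5**(2/3)/512 + 89667*3**(2/3)/340 + 9216*2**(1/3)/17
F(10) = 769739579071/319488

decompose at 2, 5/2, 3; ℳ[f](s) sums the 4 pieces' integrals
piece [0, 2): integrate 5*t**2 against the kernel
the [2, 5/2) slice contributes ∫ 4*t**3·t^(s-1) dt
[5/2, 3) adds the kernel integral of 3*t**3
[3, 4) adds the kernel integral of 3*t**2/2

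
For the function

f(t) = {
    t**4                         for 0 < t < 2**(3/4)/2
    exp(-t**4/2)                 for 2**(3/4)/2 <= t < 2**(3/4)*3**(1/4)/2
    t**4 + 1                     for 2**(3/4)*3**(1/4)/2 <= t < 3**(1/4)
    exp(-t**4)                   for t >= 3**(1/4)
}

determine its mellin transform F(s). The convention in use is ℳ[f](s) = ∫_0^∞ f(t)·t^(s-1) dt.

strip the power substitution: t**2 on [0, sqrt(2)/2); exp(-t**2/2) on [sqrt(2)/2, sqrt(6)/2); t**2 + 1 on [sqrt(6)/2, sqrt(3)); …
peel off the power substitution: t on [0, 1/2); exp(-t/2) on [1/2, 3/2); t + 1 on [3/2, 3); …
slice at 2**(3/4)/2, 2**(3/4)*3**(1/4)/2, 3**(1/4), transform all 4 pieces, and sum them
between 0 and 2**(3/4)/2 the integrand is t**4·t^(s-1)
piece [2**(3/4)/2, 2**(3/4)*3**(1/4)/2): integrate exp(-t**4/2) against the kernel
piece [2**(3/4)*3**(1/4)/2, 3**(1/4)): integrate (t**4 + 1) against the kernel
over [3**(1/4), ∞), the kernel integral of exp(-t**4) enters the sum

(2**(3/4)/2)**s*(2**(s/4)*s*(s + 4)*uppergamma(s/4, 3) + 2**(s/2)*s*(s + 4)*uppergamma(s/4, 1/4) - 2**(s/2)*s*(s + 4)*uppergamma(s/4, 3/4) - 10*3**(s/4)*s - 16*3**(s/4) + 16*6**(s/4)*s + 16*6**(s/4) + 2*s)/(4*s*(s + 4))
  Re(s) > -4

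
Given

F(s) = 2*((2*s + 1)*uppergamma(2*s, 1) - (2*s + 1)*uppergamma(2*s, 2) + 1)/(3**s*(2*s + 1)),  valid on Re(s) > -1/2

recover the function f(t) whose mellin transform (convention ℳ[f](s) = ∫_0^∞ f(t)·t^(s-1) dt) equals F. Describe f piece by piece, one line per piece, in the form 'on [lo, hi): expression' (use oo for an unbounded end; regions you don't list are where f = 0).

on [0, 1/3): sqrt(3)*sqrt(t)
on [1/3, 4/3): exp(-sqrt(3)*sqrt(t))

remove the common scale on t first: sqrt(t) on [0, 1); exp(-sqrt(t)) on [1, 4)
undo the power substitution: t on [0, 1); exp(-t) on [1, 2)
integrate the 2 segments split at 1/3, then add the results
[0, 1/3) adds the kernel integral of sqrt(3)*sqrt(t)
between 1/3 and 4/3 the integrand is exp(-sqrt(3)*sqrt(t))·t^(s-1)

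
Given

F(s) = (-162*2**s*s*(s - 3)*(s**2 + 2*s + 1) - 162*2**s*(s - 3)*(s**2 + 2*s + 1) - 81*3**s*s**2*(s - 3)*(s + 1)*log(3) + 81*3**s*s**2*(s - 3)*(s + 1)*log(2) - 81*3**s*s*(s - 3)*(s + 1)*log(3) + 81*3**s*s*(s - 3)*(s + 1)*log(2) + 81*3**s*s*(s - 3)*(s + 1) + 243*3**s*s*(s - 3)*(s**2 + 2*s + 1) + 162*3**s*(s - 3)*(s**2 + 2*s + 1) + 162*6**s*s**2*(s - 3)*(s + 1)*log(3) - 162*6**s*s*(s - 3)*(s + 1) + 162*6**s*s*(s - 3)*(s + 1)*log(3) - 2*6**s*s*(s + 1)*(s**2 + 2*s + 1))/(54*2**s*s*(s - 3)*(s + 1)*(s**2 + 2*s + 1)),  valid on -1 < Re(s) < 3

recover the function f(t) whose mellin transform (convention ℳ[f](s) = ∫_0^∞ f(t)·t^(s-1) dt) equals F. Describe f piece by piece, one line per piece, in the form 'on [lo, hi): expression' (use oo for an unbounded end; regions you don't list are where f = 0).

on [0, 1): t
on [1, 3/2): t + 3
on [3/2, 3): t*log(t)
on [3, oo): t**(-3)

treat the 4 regions marked off by 1, 3/2, 3 separately and sum
for t in [0, 1): the term is ∫ t·t^(s-1)
between 1 and 3/2 the integrand is (t + 3)·t^(s-1)
∫ t*log(t)·t^(s-1) over [3/2, 3)
on [3, ∞): add ∫ t**(-3)·t^(s-1) dt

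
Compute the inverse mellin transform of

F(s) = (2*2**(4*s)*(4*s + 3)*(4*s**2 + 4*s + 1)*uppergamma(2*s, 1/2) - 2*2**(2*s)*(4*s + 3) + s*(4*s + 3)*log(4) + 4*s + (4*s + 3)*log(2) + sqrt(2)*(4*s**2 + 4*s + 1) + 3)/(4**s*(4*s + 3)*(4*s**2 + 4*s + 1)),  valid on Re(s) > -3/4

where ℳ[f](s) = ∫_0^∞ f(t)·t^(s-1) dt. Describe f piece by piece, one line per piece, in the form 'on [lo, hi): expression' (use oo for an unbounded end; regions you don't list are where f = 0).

on [0, 1/4): t**(3/4)
on [1/4, 1): sqrt(t)*log(sqrt(t))
on [1, oo): exp(-sqrt(t)/2)

invert the power substitution to get t**(3/2) on [0, 1/2); t*log(t) on [1/2, 1); exp(-t/2) on [1, ∞)
slice at 1/4, 1, transform all 3 pieces, and sum them
piece [0, 1/4): integrate t**(3/4) against the kernel
for t in [1/4, 1): the term is ∫ sqrt(t)*log(sqrt(t))·t^(s-1)
on [1, ∞): add ∫ exp(-sqrt(t)/2)·t^(s-1) dt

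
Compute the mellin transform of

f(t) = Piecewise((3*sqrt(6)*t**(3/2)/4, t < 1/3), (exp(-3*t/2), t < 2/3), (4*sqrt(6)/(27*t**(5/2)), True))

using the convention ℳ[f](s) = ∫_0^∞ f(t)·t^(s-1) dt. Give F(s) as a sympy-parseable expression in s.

invert the common scale on t to get t**(3/2) on [0, 1/2); exp(-t) on [1/2, 1); t**(-5/2) on [1, ∞)
treat the 3 regions marked off by 1/3, 2/3 separately and sum
segment 0 to 1/3 holds 3*sqrt(6)*t**(3/2)/4; add its integral
on [1/3, 2/3): add ∫ exp(-3*t/2)·t^(s-1) dt
∫ 4*sqrt(6)/(27*t**(5/2))·t^(s-1) over [2/3, ∞)

(2*2**s*(2*s - 5)*(2*s + 3)*uppergamma(s, 1/2) - 2*2**s*(2*s - 5)*(2*s + 3)*uppergamma(s, 1) - 4*2**s*(2*s + 3) + sqrt(2)*(2*s - 5))/(2*3**s*(2*s - 5)*(2*s + 3))
  -3/2 < Re(s) < 5/2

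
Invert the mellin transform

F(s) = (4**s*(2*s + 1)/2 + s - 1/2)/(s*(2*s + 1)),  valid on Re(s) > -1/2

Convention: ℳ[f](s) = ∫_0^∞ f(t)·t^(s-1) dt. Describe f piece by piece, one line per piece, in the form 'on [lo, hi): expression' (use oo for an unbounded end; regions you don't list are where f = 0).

remove the power substitution first: t on [0, 1); 1/2 on [1, 2)
integrate the 2 segments split at 1, then add the results
for t in [0, 1): the term is ∫ sqrt(t)·t^(s-1)
∫ over [1, 4) of 1/2·t^(s-1) joins the sum

on [0, 1): sqrt(t)
on [1, 4): 1/2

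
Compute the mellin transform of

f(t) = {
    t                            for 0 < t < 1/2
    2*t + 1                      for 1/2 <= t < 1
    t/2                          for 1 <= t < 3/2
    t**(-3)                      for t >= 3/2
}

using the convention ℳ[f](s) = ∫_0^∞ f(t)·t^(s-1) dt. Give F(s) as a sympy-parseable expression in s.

linearity at 1/2, 1, 3/2 turns ℳ[f](s) into 4 summed integrals
the [0, 1/2) slice contributes ∫ t·t^(s-1) dt
[1/2, 1) adds the kernel integral of (2*t + 1)
over [1, 3/2), the kernel integral of t/2 enters the sum
between 3/2 and ∞ the integrand is t**(-3)·t^(s-1)

(270*2**s*s**2 - 702*2**s*s - 324*2**s + 49*3**s*s**2 - 275*3**s*s - 162*s**2 + 378*s + 324)/(108*2**s*s*(s**2 - 2*s - 3))
  -1 < Re(s) < 3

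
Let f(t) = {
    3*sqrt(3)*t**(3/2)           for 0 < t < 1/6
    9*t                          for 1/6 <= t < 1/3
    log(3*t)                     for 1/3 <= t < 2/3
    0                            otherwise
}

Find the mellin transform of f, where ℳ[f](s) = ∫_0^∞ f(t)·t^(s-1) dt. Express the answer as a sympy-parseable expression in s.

(2**(2*s)*s*(s + 1)*(2*s + 3)*log(4) - 2*2**(2*s)*(s + 1)*(2*s + 3) + 6*2**s*s**2*(2*s + 3) + 2*2**s*(s + 1)*(2*s + 3) + sqrt(2)*s**2*(s + 1) - 3*s**2*(2*s + 3))/(2*6**s*s**2*(s + 1)*(2*s + 3))
  Re(s) > -3/2

invert the common scale on t to get t**(3/2) on [0, 1/2); 3*t on [1/2, 1); log(t) on [1, 2)
along the cuts 1/6, 1/3, ℳ[f](s) splits into 3 integrals
∫ 3*sqrt(3)*t**(3/2)·t^(s-1) over [0, 1/6)
∫ over [1/6, 1/3) of 9*t·t^(s-1) joins the sum
on [1/3, 2/3) integrate f = log(3*t) against the kernel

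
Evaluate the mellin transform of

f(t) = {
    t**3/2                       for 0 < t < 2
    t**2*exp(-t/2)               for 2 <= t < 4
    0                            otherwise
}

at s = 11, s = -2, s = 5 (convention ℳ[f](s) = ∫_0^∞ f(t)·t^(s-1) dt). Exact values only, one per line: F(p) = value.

F(11) = -28994510520320*exp(-2) + 4096/7 + 10666486538240*exp(-1)
F(-2) = Ei(-2) - Ei(-1) + 1
F(5) = -677888*exp(-2) + 16 + 250496*exp(-1)

reversing the shared t-power: t/2 on [0, 2); exp(-t/2) on [2, 4)
the common scale on t comes off first: t on [0, 1); exp(-t) on [1, 2)
slice at 2, transform all 2 pieces, and sum them
the [0, 2) slice contributes ∫ t**3/2·t^(s-1) dt
[2, 4) adds the kernel integral of t**2*exp(-t/2)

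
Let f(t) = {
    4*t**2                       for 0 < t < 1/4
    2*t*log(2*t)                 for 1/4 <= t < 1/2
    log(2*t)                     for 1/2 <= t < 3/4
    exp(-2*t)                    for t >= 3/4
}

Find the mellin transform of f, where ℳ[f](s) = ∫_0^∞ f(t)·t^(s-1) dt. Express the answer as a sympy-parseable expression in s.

(4*2**s*s**2*(s + 2)*(s**2 + 2*s + 1)*uppergamma(s, 3/2) - 4*2**s*s**2*(s + 2) + 4*2**s*(s + 2)*(s**2 + 2*s + 1) + 3**s*s*(s + 2)*(-4*log(2) + 4*log(3))*(s**2 + 2*s + 1) - 4*3**s*(s + 2)*(s**2 + 2*s + 1) + s**3*(s + 2)*log(4) + s**2*(s + 2)*log(4) + 2*s**2*(s + 2) + s**2*(s**2 + 2*s + 1))/(4*2**(2*s)*s**2*(s + 2)*(s**2 + 2*s + 1))
  Re(s) > -2

strip the common scale on t: t**2 on [0, 1/2); t*log(t) on [1/2, 1); log(t) on [1, 3/2); …
decompose at 1/4, 1/2, 3/4; ℳ[f](s) sums the 4 pieces' integrals
∫ over [0, 1/4) of 4*t**2·t^(s-1) joins the sum
over [1/4, 1/2), the kernel integral of 2*t*log(2*t) enters the sum
∫ log(2*t)·t^(s-1) over [1/2, 3/4)
the [3/4, ∞) slice contributes ∫ exp(-2*t)·t^(s-1) dt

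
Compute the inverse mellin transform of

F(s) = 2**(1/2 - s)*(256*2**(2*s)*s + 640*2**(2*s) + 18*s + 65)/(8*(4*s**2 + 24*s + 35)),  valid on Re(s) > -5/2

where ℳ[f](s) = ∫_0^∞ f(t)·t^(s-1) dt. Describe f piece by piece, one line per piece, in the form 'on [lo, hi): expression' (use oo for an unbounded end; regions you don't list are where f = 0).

integrate the 2 segments split at 1/2, then add the results
piece [0, 1/2): integrate 5*t**(5/2) against the kernel
between 1/2 and 2 the integrand is t**(7/2)·t^(s-1)

on [0, 1/2): 5*t**(5/2)
on [1/2, 2): t**(7/2)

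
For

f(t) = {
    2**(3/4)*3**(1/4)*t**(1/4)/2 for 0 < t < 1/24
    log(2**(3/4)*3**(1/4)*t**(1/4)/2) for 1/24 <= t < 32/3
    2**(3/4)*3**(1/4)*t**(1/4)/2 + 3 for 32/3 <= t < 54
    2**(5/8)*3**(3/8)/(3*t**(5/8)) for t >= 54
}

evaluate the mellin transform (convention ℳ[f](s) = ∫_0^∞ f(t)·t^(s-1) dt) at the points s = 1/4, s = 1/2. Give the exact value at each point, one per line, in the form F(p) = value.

reversing the common scale on t: t**(1/4) on [0, 1/16); log(t**(1/4)) on [1/16, 16); t**(1/4) + 3 on [16, 81); …
the power substitution comes off first: sqrt(t) on [0, 1/4); log(sqrt(t)) on [1/4, 4); sqrt(t) + 3 on [4, 9); …
the power substitution comes off first: t on [0, 1/2); log(t) on [1/2, 2); t + 3 on [2, 3); …
breakpoints 1/24, 32/3, 54: one integral from each of the 4 segments
piece [0, 1/24): integrate 2**(3/4)*3**(1/4)*t**(1/4)/2 against the kernel
the [1/24, 32/3) slice contributes ∫ log(2**(3/4)*3**(1/4)*t**(1/4)/2)·t^(s-1) dt
∫ (2**(3/4)*3**(1/4)*t**(1/4)/2 + 3)·t^(s-1) over [32/3, 54)
between 54 and ∞ the integrand is 2**(5/8)*3**(3/8)/(3*t**(5/8))·t^(s-1)

F(1/4) = 2**(1/4)*3**(3/4)*(16*sqrt(3) + 540*log(2) + 891)/162
F(1/2) = sqrt(6)*(32*sqrt(3) + 102*log(2) + 621)/36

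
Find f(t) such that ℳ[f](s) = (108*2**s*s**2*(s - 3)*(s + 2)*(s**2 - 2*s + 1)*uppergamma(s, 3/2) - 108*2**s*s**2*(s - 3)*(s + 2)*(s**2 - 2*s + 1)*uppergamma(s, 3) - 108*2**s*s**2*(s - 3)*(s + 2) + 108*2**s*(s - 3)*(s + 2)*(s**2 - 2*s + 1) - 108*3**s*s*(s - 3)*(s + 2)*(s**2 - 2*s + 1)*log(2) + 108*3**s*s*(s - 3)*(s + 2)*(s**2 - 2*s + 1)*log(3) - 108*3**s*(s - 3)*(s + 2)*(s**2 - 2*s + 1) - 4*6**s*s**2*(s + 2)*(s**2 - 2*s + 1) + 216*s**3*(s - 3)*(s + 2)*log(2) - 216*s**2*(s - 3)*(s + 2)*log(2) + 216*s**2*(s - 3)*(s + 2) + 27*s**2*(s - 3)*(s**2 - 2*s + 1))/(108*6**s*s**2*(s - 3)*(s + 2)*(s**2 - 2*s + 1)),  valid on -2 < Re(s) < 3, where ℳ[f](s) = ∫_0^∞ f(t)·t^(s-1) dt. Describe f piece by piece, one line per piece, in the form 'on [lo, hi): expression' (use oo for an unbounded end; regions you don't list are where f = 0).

strip the common scale on t: t**2 on [0, 1/2); log(t)/t on [1/2, 1); log(t) on [1, 3/2); …
along the cuts 1/6, 1/3, 1/2, 1, ℳ[f](s) splits into 5 integrals
over [0, 1/6), the kernel integral of 9*t**2 enters the sum
between 1/6 and 1/3 the integrand is log(3*t)/(3*t)·t^(s-1)
∫ log(3*t)·t^(s-1) over [1/3, 1/2)
on [1/2, 1) integrate f = exp(-3*t) against the kernel
on [1, ∞): add ∫ 1/(27*t**3)·t^(s-1) dt

on [0, 1/6): 9*t**2
on [1/6, 1/3): log(3*t)/(3*t)
on [1/3, 1/2): log(3*t)
on [1/2, 1): exp(-3*t)
on [1, oo): 1/(27*t**3)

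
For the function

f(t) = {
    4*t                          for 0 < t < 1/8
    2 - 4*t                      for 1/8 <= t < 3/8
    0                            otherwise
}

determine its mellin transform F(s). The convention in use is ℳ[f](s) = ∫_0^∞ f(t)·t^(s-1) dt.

(3**s*s + 4*3**s - 2*s - 4)/(2*2**(3*s)*s*(s + 1))
  Re(s) > -1

the common scale on t comes off first: 2*t on [0, 1/4); 2 - 2*t on [1/4, 3/4)
undo the common scale on t: t on [0, 1/2); 2 - t on [1/2, 3/2)
along the cuts 1/8, ℳ[f](s) splits into 2 integrals
the [0, 1/8) slice contributes ∫ 4*t·t^(s-1) dt
over [1/8, 3/8), the kernel integral of (2 - 4*t) enters the sum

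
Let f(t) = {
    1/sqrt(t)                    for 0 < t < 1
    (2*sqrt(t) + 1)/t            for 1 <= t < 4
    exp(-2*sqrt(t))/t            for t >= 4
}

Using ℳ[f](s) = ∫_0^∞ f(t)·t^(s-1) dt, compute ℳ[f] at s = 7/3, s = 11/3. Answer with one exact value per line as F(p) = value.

undo the shared t-power: sqrt(t) on [0, 1); 2*sqrt(t) + 1 on [1, 4); exp(-2*sqrt(t)) on [4, ∞)
remove the power substitution first: t on [0, 1); 2*t + 1 on [1, 2); exp(-2*t) on [2, ∞)
along the cuts 1, 4, ℳ[f](s) splits into 3 integrals
segment [0, 1) carries 1/sqrt(t); integrate it
∫ (2*sqrt(t) + 1)/t·t^(s-1) over [1, 4)
∫ exp(-2*sqrt(t))/t·t^(s-1) over [4, ∞)

F(7/3) = -57/44 + 2**(1/3)*uppergamma(8/3, 4)/4 + 129*2**(2/3)/11
F(11/3) = -105/152 + 2**(2/3)*uppergamma(16/3, 4)/32 + 996*2**(1/3)/19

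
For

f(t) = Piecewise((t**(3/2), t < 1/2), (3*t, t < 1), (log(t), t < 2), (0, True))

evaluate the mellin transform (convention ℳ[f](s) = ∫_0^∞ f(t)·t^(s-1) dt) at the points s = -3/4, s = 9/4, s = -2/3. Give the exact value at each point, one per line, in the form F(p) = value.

split f at 1/2, 1: ℳ[f](s) collects 3 kernel integrals
on [0, 1/2): add ∫ t**(3/2)·t^(s-1) dt
for t in [1/2, 1): the term is ∫ 3*t·t^(s-1)
∫ over [1, 2) of log(t)·t^(s-1) joins the sum

F(-3/4) = -6*2**(3/4) - 2*2**(1/4)*log(2)/3 - 2*2**(1/4)/9 + 124/9
F(9/4) = -1253*2**(1/4)/1620 - 3*2**(3/4)/52 + 1180/1053 + 16*2**(1/4)*log(2)/9
F(-2/3) = -9*2**(2/3)/2 - 9*2**(1/3)/8 - 3*2**(1/3)*log(2)/4 + 3*2**(1/6)/5 + 45/4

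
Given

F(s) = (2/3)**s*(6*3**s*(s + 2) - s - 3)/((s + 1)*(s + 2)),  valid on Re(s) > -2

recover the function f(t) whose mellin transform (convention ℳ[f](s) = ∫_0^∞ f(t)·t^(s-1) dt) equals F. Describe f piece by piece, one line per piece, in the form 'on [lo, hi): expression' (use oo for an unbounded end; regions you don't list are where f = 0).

on [0, 2/3): 9*t**2/4
on [2/3, 2): 3*t

strip the common scale on t: t**2 on [0, 1); 2*t on [1, 3)
undo the shared t-power: t**(3/2) on [0, 1); 2*sqrt(t) on [1, 3)
the 2 pieces separated at 2/3 each add one integral
the [0, 2/3) slice contributes ∫ 9*t**2/4·t^(s-1) dt
on [2/3, 2) integrate f = 3*t against the kernel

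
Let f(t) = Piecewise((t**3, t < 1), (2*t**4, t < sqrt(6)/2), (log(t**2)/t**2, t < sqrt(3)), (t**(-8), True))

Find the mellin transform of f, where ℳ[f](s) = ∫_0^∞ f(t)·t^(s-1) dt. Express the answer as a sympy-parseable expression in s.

undo the power substitution: t**(3/2) on [0, 1); 2*t**2 on [1, 3/2); log(t)/t on [3/2, 3); …
cuts at 1, sqrt(6)/2, sqrt(3): linearity sums the 4 kernel integrals
over [0, 1), the kernel integral of t**3 enters the sum
on [1, sqrt(6)/2): add ∫ 2*t**4·t^(s-1) dt
for t in [sqrt(6)/2, sqrt(3)): the term is ∫ log(t**2)/t**2·t^(s-1)
∫ over [sqrt(3), ∞) of t**(-8)·t^(s-1) joins the sum

(324*2**(s/2)*(s/2 - 4)*(s/2 + 2)*(s**2/4 - s + 1) - 324*2**(s/2)*(s/2 - 4)*(s + 3)*(s**2/4 - s + 1) - 54*3**(s/2)*s*(s/2 - 4)*(s/2 + 2)*(s + 3)*log(3) + 54*3**(s/2)*s*(s/2 - 4)*(s/2 + 2)*(s + 3)*log(2) - 108*3**(s/2)*(s/2 - 4)*(s/2 + 2)*(s + 3)*log(2) + 108*3**(s/2)*(s/2 - 4)*(s/2 + 2)*(s + 3) + 108*3**(s/2)*(s/2 - 4)*(s/2 + 2)*(s + 3)*log(3) + 729*3**(s/2)*(s/2 - 4)*(s + 3)*(s**2/4 - s + 1) + 27*6**(s/2)*s*(s/2 - 4)*(s/2 + 2)*(s + 3)*log(3) - 54*6**(s/2)*(s/2 - 4)*(s/2 + 2)*(s + 3)*log(3) - 54*6**(s/2)*(s/2 - 4)*(s/2 + 2)*(s + 3) - 2*6**(s/2)*(s/2 + 2)*(s + 3)*(s**2/4 - s + 1))/(324*2**(s/2)*(s/2 - 4)*(s/2 + 2)*(s + 3)*(s**2/4 - s + 1))
  -3 < Re(s) < 8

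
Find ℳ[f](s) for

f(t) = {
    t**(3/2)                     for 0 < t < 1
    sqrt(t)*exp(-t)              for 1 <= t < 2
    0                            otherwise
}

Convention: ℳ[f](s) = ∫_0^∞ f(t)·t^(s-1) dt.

((2*s + 3)*uppergamma(s + 1/2, 1) - (2*s + 3)*uppergamma(s + 1/2, 2) + 2)/(2*s + 3)
  Re(s) > -3/2

remove the shared t-power first: t on [0, 1); exp(-t) on [1, 2)
split f at 1: ℳ[f](s) collects 2 kernel integrals
segment 0 to 1 holds t**(3/2); add its integral
[1, 2) adds the kernel integral of sqrt(t)*exp(-t)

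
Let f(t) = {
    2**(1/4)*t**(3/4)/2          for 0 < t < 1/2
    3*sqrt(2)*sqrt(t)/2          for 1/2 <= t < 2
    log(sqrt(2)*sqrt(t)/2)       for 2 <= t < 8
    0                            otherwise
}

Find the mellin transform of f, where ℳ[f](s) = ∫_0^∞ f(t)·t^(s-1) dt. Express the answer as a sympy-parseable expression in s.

undo the common scale on t: t**(3/4) on [0, 1/4); 3*sqrt(t) on [1/4, 1); log(sqrt(t)) on [1, 4)
reversing the power substitution: t**(3/2) on [0, 1/2); 3*t on [1/2, 1); log(t) on [1, 2)
f breaks at 1/2, 2 into 3 integrals to sum
over [0, 1/2), the kernel integral of 2**(1/4)*t**(3/4)/2 enters the sum
∫ 3*sqrt(2)*sqrt(t)/2·t^(s-1) over [1/2, 2)
the [2, 8) slice contributes ∫ log(sqrt(2)*sqrt(t)/2)·t^(s-1) dt

2**(-s - 1)*(16**s*s*(2*s + 1)*(4*s + 3)*log(4) - 16**s*(2*s + 1)*(4*s + 3) + 2**(2*s + 2)*s**2*(12*s + 9) + 4**s*(2*s + 1)*(4*s + 3) + s**2*(-24*s - 18) + sqrt(2)*s**2*(4*s + 2))/(s**2*(2*s + 1)*(4*s + 3))
  Re(s) > -3/4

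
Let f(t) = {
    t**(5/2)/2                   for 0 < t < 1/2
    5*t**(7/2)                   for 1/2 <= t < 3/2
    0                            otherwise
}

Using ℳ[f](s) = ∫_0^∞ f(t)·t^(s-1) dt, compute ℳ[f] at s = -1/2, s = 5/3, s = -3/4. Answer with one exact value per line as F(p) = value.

treat the 2 regions marked off by 1/2 separately and sum
segment [0, 1/2) carries t**(5/2)/2; integrate it
over [1/2, 3/2), the kernel integral of 5*t**(7/2) enters the sum

F(-1/2) = 263/48
F(5/3) = 3*2**(5/6)*(-94 + 30375*3**(1/6))/24800
F(-3/4) = 3*2**(1/4)*(-8 + 105*3**(3/4))/154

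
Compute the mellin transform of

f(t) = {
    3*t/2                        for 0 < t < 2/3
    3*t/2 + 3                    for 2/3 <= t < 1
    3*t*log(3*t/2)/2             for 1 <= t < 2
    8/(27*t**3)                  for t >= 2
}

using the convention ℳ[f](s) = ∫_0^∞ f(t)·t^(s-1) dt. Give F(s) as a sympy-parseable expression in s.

(-162*2**s*s*(s - 3)*(s**2 + 2*s + 1) - 162*2**s*(s - 3)*(s**2 + 2*s + 1) - 81*3**s*s**2*(s - 3)*(s + 1)*log(3) + 81*3**s*s**2*(s - 3)*(s + 1)*log(2) - 81*3**s*s*(s - 3)*(s + 1)*log(3) + 81*3**s*s*(s - 3)*(s + 1)*log(2) + 81*3**s*s*(s - 3)*(s + 1) + 243*3**s*s*(s - 3)*(s**2 + 2*s + 1) + 162*3**s*(s - 3)*(s**2 + 2*s + 1) + 162*6**s*s**2*(s - 3)*(s + 1)*log(3) - 162*6**s*s*(s - 3)*(s + 1) + 162*6**s*s*(s - 3)*(s + 1)*log(3) - 2*6**s*s*(s + 1)*(s**2 + 2*s + 1))/(54*3**s*s*(s - 3)*(s + 1)*(s**2 + 2*s + 1))
  -1 < Re(s) < 3

the common scale on t comes off first: t on [0, 1); t + 3 on [1, 3/2); t*log(t) on [3/2, 3); …
slice at 2/3, 1, 2, transform all 4 pieces, and sum them
over [0, 2/3), the kernel integral of 3*t/2 enters the sum
segment 2/3 to 1 holds (3*t/2 + 3); add its integral
the [1, 2) slice contributes ∫ 3*t*log(3*t/2)/2·t^(s-1) dt
[2, ∞) adds the kernel integral of 8/(27*t**3)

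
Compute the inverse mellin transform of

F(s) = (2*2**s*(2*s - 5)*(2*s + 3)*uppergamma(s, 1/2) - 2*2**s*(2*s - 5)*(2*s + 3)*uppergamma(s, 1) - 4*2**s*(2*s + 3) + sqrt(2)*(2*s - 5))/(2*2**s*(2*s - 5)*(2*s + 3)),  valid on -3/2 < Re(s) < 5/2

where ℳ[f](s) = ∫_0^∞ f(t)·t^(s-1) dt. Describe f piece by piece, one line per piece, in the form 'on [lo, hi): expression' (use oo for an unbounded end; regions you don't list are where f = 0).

on [0, 1/2): t**(3/2)
on [1/2, 1): exp(-t)
on [1, oo): t**(-5/2)

cuts at 1/2, 1: linearity sums the 3 kernel integrals
∫ over [0, 1/2) of t**(3/2)·t^(s-1) joins the sum
the [1/2, 1) slice contributes ∫ exp(-t)·t^(s-1) dt
the [1, ∞) slice contributes ∫ t**(-5/2)·t^(s-1) dt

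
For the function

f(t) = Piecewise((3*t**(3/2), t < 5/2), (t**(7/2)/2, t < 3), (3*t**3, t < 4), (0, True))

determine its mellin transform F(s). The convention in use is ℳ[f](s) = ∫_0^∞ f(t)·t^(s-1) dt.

(-3*3**(s + 3)*(2*s + 3)*(2*s + 7) + 3**(s + 7/2)*(s + 3)*(2*s + 3) + 3*4**(s + 3)*(2*s + 3)*(2*s + 7) + 6*(5/2)**(s + 3/2)*(s + 3)*(2*s + 7) - (5/2)**(s + 7/2)*(s + 3)*(2*s + 3))/((s + 3)*(2*s + 3)*(2*s + 7))
  Re(s) > -3/2

cuts at 5/2, 3: linearity sums the 3 kernel integrals
segment [0, 5/2) carries 3*t**(3/2); integrate it
piece [5/2, 3): integrate t**(7/2)/2 against the kernel
piece [3, 4): integrate 3*t**3 against the kernel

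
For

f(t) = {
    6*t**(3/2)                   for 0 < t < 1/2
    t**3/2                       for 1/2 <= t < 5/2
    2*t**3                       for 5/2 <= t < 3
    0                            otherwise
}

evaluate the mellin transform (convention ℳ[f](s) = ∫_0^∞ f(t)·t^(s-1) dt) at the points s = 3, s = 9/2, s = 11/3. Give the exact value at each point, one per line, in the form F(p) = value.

breakpoints 1/2, 5/2: one integral from each of the 3 segments
segment [0, 1/2) carries 6*t**(3/2); integrate it
∫ t**3/2·t^(s-1) over [1/2, 5/2)
over [5/2, 3), the kernel integral of 2*t**3 enters the sum

F(3) = sqrt(2)/24 + 34937/192
F(9/2) = -15625*sqrt(10)/256 - sqrt(2)/3840 + 1/64 + 2916*sqrt(3)/5
F(11/3) = -28125*2**(1/3)*5**(2/3)/1024 - 3*2**(1/3)/5120 + 9*2**(5/6)/496 + 2187*3**(2/3)/10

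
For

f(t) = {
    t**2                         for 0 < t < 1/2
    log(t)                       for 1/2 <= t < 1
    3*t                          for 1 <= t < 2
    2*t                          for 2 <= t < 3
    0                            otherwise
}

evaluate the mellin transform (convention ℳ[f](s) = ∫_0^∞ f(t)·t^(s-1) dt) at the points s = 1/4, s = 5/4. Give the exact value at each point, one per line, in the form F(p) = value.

F(1/4) = 2**(3/4)*(-828*2**(1/4) + 72*sqrt(2) + 180*log(2) + 216*6**(1/4) + 725)/90
F(5/4) = 2**(3/4)*(-11544*2**(1/4) + 2340*log(2) + 2097 + 10400*sqrt(2) + 46800*6**(1/4))/11700

invert the shared t-power to get t on [0, 1/2); log(t)/t on [1/2, 1); 3 on [1, 2); …
decompose at 1/2, 1, 2; ℳ[f](s) sums the 4 pieces' integrals
piece [0, 1/2): integrate t**2 against the kernel
the [1/2, 1) slice contributes ∫ log(t)·t^(s-1) dt
on [1, 2) integrate f = 3*t against the kernel
on [2, 3) integrate f = 2*t against the kernel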